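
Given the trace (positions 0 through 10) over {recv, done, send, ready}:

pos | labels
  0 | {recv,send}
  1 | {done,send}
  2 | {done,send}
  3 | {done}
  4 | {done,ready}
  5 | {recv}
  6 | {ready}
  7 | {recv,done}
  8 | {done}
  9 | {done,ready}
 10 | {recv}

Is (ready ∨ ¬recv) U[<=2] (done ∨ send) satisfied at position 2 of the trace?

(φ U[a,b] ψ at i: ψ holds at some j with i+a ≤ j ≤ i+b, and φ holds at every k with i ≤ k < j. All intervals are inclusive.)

Yes

Need some j in [2,4] with (done ∨ send), and (ready ∨ ¬recv) at every k in [2,j-1].
  j=2: (done ∨ send) holds; no prefix to check → satisfied.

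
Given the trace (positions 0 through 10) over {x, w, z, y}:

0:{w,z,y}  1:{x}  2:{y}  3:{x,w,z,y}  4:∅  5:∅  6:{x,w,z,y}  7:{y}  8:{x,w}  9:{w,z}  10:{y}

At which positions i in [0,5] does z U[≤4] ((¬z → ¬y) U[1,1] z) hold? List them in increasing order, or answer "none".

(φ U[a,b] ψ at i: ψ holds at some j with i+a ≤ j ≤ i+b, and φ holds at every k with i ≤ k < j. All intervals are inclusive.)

Evaluate at each i in [0,5]:
  i=0: ✗ (no rhs in [0,4])
  i=1: ✗ (lhs fails at k=1 before rhs at j=5)
  i=2: ✗ (lhs fails at k=2 before rhs at j=5)
  i=3: ✗ (lhs fails at k=4 before rhs at j=5)
  i=4: ✗ (lhs fails at k=4 before rhs at j=5)
  i=5: ✓ (rhs at j=5)

5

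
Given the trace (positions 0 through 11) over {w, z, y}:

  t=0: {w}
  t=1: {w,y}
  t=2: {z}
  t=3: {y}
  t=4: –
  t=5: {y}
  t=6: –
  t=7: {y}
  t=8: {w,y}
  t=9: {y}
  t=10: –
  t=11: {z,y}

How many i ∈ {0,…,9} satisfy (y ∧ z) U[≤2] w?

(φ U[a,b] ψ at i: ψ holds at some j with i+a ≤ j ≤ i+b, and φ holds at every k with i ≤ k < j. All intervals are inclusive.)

3

Evaluate at each i in [0,9]:
  i=0: ✓ (rhs at j=0)
  i=1: ✓ (rhs at j=1)
  i=2: ✗ (no rhs in [2,4])
  i=3: ✗ (no rhs in [3,5])
  i=4: ✗ (no rhs in [4,6])
  i=5: ✗ (no rhs in [5,7])
  i=6: ✗ (lhs fails at k=6 before rhs at j=8)
  i=7: ✗ (lhs fails at k=7 before rhs at j=8)
  i=8: ✓ (rhs at j=8)
  i=9: ✗ (no rhs in [9,11])
Positions where it holds: {0, 1, 8} → 3.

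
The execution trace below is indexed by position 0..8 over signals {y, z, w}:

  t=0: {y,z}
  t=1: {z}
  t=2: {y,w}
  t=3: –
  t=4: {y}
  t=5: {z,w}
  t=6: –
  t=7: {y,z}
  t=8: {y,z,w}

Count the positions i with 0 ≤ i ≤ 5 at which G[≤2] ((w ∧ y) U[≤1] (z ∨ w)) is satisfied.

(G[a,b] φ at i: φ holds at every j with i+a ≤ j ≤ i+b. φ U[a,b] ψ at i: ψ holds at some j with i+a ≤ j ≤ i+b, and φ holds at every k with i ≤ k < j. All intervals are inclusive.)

Evaluate at each i in [0,5]:
  i=0: ✓ (all of [0,2])
  i=1: ✗ (fails at j=3)
  i=2: ✗ (fails at j=3)
  i=3: ✗ (fails at j=3)
  i=4: ✗ (fails at j=4)
  i=5: ✗ (fails at j=6)
Positions where it holds: {0} → 1.

1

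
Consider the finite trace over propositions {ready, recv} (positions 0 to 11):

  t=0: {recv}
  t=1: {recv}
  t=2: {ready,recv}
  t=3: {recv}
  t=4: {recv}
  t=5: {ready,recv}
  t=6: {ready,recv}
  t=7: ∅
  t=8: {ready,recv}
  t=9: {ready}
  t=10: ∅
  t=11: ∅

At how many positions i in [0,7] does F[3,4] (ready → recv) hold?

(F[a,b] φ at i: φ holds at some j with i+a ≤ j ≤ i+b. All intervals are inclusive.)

Evaluate at each i in [0,7]:
  i=0: ✓ (witness j=3)
  i=1: ✓ (witness j=4)
  i=2: ✓ (witness j=5)
  i=3: ✓ (witness j=6)
  i=4: ✓ (witness j=7)
  i=5: ✓ (witness j=8)
  i=6: ✓ (witness j=10)
  i=7: ✓ (witness j=10)
Positions where it holds: {0, 1, 2, 3, 4, 5, 6, 7} → 8.

8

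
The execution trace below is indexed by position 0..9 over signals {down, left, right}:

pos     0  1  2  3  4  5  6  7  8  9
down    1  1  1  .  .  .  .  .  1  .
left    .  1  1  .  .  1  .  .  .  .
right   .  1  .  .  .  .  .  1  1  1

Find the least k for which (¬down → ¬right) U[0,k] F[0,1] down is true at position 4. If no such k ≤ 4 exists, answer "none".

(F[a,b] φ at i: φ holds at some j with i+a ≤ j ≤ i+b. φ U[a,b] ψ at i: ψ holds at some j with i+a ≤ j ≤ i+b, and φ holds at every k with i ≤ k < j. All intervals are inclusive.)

3

Need earliest j ≥ 4 with F[0,1] down, and (¬down → ¬right) at every k in [4,j-1].
  j=4: rhs fails.
  j=5: rhs fails.
  j=6: rhs fails.
  j=7: rhs holds; lhs holds on [4,6]. k = 3.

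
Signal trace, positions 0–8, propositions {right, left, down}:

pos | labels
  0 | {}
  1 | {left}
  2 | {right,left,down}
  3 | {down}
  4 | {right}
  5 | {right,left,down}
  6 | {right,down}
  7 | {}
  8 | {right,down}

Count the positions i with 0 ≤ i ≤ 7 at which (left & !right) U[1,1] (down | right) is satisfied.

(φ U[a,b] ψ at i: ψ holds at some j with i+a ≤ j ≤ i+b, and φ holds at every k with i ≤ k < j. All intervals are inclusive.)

Evaluate at each i in [0,7]:
  i=0: ✗ (no rhs in [1,1])
  i=1: ✓ (rhs at j=2; lhs holds on [1,1])
  i=2: ✗ (lhs fails at k=2 before rhs at j=3)
  i=3: ✗ (lhs fails at k=3 before rhs at j=4)
  i=4: ✗ (lhs fails at k=4 before rhs at j=5)
  i=5: ✗ (lhs fails at k=5 before rhs at j=6)
  i=6: ✗ (no rhs in [7,7])
  i=7: ✗ (lhs fails at k=7 before rhs at j=8)
Positions where it holds: {1} → 1.

1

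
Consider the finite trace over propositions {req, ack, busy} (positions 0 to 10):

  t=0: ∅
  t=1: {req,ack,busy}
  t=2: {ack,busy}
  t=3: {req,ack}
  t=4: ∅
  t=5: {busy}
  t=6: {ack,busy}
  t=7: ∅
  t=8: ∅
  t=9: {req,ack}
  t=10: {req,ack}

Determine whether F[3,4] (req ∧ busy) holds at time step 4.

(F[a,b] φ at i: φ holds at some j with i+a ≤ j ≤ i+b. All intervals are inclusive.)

Check (req ∧ busy) at each j in [7,8]:
  j=7: false
  j=8: false
No position in the window satisfies it → formula fails.

No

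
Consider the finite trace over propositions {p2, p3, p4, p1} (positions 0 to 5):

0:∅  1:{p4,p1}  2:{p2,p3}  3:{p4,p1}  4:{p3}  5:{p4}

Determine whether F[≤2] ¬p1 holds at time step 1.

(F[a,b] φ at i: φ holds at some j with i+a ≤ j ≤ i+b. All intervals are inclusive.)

Holds

Check ¬p1 at each j in [1,3]:
  j=1: false
  j=2: true
  j=3: false
Found at j=2 → formula holds.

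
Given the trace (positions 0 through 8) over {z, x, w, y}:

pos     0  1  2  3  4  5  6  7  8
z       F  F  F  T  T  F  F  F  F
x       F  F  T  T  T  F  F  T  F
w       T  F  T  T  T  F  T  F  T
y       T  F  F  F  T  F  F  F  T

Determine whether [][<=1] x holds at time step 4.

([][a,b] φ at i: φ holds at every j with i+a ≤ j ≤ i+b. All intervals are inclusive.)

Does not hold

Check x at every j in [4,5]:
  j=4: true
  j=5: false
Fails at j=5 → formula fails.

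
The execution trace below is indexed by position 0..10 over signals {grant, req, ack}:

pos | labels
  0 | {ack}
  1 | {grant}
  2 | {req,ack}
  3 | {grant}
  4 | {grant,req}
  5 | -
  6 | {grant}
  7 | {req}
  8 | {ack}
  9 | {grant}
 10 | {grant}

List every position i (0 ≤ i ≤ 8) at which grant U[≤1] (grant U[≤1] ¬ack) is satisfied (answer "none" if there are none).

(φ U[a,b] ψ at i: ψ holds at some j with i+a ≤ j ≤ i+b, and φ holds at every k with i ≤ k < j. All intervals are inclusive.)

1, 3, 4, 5, 6, 7

Evaluate at each i in [0,8]:
  i=0: ✗ (lhs fails at k=0 before rhs at j=1)
  i=1: ✓ (rhs at j=1)
  i=2: ✗ (lhs fails at k=2 before rhs at j=3)
  i=3: ✓ (rhs at j=3)
  i=4: ✓ (rhs at j=4)
  i=5: ✓ (rhs at j=5)
  i=6: ✓ (rhs at j=6)
  i=7: ✓ (rhs at j=7)
  i=8: ✗ (lhs fails at k=8 before rhs at j=9)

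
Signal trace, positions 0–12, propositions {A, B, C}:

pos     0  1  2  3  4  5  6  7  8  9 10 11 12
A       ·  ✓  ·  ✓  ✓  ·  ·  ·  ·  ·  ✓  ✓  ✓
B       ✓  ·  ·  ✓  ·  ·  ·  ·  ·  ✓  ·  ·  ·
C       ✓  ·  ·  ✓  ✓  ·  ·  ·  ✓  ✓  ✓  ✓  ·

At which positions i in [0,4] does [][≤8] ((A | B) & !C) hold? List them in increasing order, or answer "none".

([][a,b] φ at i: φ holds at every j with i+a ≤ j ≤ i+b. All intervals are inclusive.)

Evaluate at each i in [0,4]:
  i=0: ✗ (fails at j=0)
  i=1: ✗ (fails at j=2)
  i=2: ✗ (fails at j=2)
  i=3: ✗ (fails at j=3)
  i=4: ✗ (fails at j=4)

none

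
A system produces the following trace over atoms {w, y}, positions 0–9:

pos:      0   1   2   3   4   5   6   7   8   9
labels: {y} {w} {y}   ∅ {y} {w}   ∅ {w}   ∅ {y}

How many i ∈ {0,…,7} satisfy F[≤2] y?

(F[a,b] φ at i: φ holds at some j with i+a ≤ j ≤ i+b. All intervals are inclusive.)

6

Evaluate at each i in [0,7]:
  i=0: ✓ (witness j=0)
  i=1: ✓ (witness j=2)
  i=2: ✓ (witness j=2)
  i=3: ✓ (witness j=4)
  i=4: ✓ (witness j=4)
  i=5: ✗ (none in [5,7])
  i=6: ✗ (none in [6,8])
  i=7: ✓ (witness j=9)
Positions where it holds: {0, 1, 2, 3, 4, 7} → 6.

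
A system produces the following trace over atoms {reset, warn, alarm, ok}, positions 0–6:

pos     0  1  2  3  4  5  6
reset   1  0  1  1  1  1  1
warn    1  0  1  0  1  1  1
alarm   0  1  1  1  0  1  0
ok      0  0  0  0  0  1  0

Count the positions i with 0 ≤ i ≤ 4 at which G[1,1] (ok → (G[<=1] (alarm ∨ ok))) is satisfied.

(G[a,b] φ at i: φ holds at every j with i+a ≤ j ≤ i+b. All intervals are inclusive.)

Evaluate at each i in [0,4]:
  i=0: ✓ (all of [1,1])
  i=1: ✓ (all of [2,2])
  i=2: ✓ (all of [3,3])
  i=3: ✓ (all of [4,4])
  i=4: ✗ (fails at j=5)
Positions where it holds: {0, 1, 2, 3} → 4.

4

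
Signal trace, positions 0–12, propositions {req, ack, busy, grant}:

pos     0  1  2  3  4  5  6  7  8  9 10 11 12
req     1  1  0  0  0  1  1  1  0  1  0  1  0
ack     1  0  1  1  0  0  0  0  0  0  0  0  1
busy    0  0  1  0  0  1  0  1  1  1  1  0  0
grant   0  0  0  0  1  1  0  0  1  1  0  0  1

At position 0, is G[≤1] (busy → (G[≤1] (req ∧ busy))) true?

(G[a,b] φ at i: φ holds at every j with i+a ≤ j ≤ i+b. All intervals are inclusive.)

True

Check (busy → (G[≤1] (req ∧ busy))) at every j in [0,1]:
  j=0: antecedent false → ✓
  j=1: antecedent false → ✓
All positions satisfy it → formula holds.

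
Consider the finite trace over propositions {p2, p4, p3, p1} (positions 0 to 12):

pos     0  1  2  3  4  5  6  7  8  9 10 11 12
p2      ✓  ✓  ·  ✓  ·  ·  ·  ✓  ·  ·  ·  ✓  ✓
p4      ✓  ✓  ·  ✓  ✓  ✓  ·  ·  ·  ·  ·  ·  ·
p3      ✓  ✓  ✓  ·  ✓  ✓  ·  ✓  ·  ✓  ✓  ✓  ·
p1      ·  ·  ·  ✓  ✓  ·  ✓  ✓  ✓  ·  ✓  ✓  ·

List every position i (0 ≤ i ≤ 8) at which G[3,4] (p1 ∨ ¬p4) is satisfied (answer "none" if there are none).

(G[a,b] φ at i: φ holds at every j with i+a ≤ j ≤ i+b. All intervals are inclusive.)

Evaluate at each i in [0,8]:
  i=0: ✓ (all of [3,4])
  i=1: ✗ (fails at j=5)
  i=2: ✗ (fails at j=5)
  i=3: ✓ (all of [6,7])
  i=4: ✓ (all of [7,8])
  i=5: ✓ (all of [8,9])
  i=6: ✓ (all of [9,10])
  i=7: ✓ (all of [10,11])
  i=8: ✓ (all of [11,12])

0, 3, 4, 5, 6, 7, 8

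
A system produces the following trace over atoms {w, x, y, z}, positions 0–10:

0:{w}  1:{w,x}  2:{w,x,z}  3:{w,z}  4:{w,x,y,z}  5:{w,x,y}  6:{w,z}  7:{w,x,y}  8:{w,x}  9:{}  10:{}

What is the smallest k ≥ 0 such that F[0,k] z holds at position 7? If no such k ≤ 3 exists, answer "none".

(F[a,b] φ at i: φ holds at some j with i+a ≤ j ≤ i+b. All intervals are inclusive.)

none

Scan j = 7,8,… for z:
  j=7: fails
  j=8: fails
  j=9: fails
  j=10: fails
No j in [7,10] satisfies it → none.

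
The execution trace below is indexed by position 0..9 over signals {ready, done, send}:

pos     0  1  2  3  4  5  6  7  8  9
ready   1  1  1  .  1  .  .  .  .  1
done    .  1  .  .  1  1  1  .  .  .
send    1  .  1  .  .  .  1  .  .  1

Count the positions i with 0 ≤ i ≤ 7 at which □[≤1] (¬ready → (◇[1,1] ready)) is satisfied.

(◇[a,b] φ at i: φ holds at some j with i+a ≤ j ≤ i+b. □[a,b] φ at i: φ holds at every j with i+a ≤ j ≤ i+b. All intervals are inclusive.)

Evaluate at each i in [0,7]:
  i=0: ✓ (all of [0,1])
  i=1: ✓ (all of [1,2])
  i=2: ✓ (all of [2,3])
  i=3: ✓ (all of [3,4])
  i=4: ✗ (fails at j=5)
  i=5: ✗ (fails at j=5)
  i=6: ✗ (fails at j=6)
  i=7: ✗ (fails at j=7)
Positions where it holds: {0, 1, 2, 3} → 4.

4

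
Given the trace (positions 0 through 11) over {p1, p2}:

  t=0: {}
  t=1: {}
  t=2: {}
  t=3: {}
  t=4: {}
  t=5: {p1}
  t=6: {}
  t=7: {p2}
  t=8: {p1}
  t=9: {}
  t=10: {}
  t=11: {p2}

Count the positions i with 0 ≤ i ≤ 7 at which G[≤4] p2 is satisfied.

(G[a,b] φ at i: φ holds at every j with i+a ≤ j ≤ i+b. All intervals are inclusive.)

0

Evaluate at each i in [0,7]:
  i=0: ✗ (fails at j=0)
  i=1: ✗ (fails at j=1)
  i=2: ✗ (fails at j=2)
  i=3: ✗ (fails at j=3)
  i=4: ✗ (fails at j=4)
  i=5: ✗ (fails at j=5)
  i=6: ✗ (fails at j=6)
  i=7: ✗ (fails at j=8)
Positions where it holds: {} → 0.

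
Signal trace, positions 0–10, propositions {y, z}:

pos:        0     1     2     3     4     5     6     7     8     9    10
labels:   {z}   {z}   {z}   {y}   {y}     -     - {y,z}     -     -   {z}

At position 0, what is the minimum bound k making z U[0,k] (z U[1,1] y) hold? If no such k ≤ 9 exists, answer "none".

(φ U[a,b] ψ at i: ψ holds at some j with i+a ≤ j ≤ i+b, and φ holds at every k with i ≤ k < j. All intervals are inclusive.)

2

Need earliest j ≥ 0 with (z U[1,1] y), and z at every k in [0,j-1].
  j=0: rhs fails.
  j=1: rhs fails.
  j=2: rhs holds; lhs holds on [0,1]. k = 2.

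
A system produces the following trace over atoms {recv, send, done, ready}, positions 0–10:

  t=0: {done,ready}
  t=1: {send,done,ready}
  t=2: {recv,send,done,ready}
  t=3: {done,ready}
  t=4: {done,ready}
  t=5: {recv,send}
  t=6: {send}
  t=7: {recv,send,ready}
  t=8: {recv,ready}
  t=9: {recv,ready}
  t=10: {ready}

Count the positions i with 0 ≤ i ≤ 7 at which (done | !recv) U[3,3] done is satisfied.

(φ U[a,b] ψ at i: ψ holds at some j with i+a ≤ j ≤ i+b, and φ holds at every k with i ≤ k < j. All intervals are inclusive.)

2

Evaluate at each i in [0,7]:
  i=0: ✓ (rhs at j=3; lhs holds on [0,2])
  i=1: ✓ (rhs at j=4; lhs holds on [1,3])
  i=2: ✗ (no rhs in [5,5])
  i=3: ✗ (no rhs in [6,6])
  i=4: ✗ (no rhs in [7,7])
  i=5: ✗ (no rhs in [8,8])
  i=6: ✗ (no rhs in [9,9])
  i=7: ✗ (no rhs in [10,10])
Positions where it holds: {0, 1} → 2.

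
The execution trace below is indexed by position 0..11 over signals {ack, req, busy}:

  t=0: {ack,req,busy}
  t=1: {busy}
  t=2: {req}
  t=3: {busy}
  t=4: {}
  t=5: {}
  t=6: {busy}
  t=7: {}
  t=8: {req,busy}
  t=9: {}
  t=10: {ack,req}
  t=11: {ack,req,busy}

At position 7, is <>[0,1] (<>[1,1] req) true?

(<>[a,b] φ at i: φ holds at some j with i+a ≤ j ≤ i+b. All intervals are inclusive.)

Yes

Check <>[1,1] req at each j in [7,8]:
  j=7: holds (witness at 8)
  j=8: fails (none in [9,9])
Found at j=7 → formula holds.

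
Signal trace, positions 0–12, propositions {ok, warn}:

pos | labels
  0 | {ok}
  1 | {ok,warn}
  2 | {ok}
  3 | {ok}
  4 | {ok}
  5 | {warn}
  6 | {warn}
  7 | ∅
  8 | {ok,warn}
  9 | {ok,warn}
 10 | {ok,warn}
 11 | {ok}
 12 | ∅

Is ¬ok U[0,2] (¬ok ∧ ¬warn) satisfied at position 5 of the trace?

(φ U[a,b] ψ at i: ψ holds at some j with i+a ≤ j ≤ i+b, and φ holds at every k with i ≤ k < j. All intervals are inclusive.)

Yes

Need some j in [5,7] with (¬ok ∧ ¬warn), and ¬ok at every k in [5,j-1].
  j=5: (¬ok ∧ ¬warn) false.
  j=6: (¬ok ∧ ¬warn) false.
  j=7: (¬ok ∧ ¬warn) holds; ¬ok holds at every k in [5,6] → satisfied.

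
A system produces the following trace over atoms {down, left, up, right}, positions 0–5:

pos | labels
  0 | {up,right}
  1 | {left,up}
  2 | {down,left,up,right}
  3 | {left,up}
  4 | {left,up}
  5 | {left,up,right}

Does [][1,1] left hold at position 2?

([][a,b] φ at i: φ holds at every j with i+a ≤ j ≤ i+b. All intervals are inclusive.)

Check left at every j in [3,3]:
  j=3: true
All positions satisfy it → formula holds.

True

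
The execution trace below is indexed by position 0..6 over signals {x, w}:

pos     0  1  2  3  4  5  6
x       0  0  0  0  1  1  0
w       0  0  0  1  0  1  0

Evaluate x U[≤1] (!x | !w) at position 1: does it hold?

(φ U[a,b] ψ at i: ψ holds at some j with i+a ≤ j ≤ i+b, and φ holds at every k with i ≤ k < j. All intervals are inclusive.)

Need some j in [1,2] with (!x | !w), and x at every k in [1,j-1].
  j=1: (!x | !w) holds; no prefix to check → satisfied.

Yes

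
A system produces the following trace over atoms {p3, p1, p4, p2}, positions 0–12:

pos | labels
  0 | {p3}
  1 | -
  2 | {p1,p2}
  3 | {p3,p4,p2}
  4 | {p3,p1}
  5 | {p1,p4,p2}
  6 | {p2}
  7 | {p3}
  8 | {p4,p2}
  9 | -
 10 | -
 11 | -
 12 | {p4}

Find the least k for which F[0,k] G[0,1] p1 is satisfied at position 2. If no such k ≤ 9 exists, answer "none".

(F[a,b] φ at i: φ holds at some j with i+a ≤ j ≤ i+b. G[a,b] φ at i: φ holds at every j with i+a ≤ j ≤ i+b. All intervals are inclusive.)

Scan j = 2,3,… for G[0,1] p1:
  j=2: fails
  j=3: fails
  j=4: holds
First hit at j=4, so smallest k = 4-2 = 2.

2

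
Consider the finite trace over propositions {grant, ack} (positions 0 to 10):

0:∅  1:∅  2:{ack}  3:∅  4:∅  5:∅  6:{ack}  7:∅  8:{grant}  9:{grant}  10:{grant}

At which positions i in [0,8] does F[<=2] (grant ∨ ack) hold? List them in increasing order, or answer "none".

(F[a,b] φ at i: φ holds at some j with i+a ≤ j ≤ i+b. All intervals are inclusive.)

0, 1, 2, 4, 5, 6, 7, 8

Evaluate at each i in [0,8]:
  i=0: ✓ (witness j=2)
  i=1: ✓ (witness j=2)
  i=2: ✓ (witness j=2)
  i=3: ✗ (none in [3,5])
  i=4: ✓ (witness j=6)
  i=5: ✓ (witness j=6)
  i=6: ✓ (witness j=6)
  i=7: ✓ (witness j=8)
  i=8: ✓ (witness j=8)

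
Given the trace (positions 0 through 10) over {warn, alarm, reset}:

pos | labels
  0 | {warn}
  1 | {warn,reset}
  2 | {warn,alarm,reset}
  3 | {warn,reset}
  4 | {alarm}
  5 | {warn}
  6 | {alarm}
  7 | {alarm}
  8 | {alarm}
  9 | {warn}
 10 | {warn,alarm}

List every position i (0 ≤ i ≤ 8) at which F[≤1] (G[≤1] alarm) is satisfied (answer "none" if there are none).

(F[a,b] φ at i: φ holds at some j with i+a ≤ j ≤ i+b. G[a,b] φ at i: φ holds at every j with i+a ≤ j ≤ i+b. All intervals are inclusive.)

5, 6, 7

Evaluate at each i in [0,8]:
  i=0: ✗ (none in [0,1])
  i=1: ✗ (none in [1,2])
  i=2: ✗ (none in [2,3])
  i=3: ✗ (none in [3,4])
  i=4: ✗ (none in [4,5])
  i=5: ✓ (witness j=6)
  i=6: ✓ (witness j=6)
  i=7: ✓ (witness j=7)
  i=8: ✗ (none in [8,9])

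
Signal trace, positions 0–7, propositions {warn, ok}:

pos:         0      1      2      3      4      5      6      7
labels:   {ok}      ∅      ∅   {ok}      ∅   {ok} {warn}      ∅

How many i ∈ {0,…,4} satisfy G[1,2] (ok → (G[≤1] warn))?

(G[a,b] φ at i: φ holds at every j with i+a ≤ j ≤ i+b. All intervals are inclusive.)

Evaluate at each i in [0,4]:
  i=0: ✓ (all of [1,2])
  i=1: ✗ (fails at j=3)
  i=2: ✗ (fails at j=3)
  i=3: ✗ (fails at j=5)
  i=4: ✗ (fails at j=5)
Positions where it holds: {0} → 1.

1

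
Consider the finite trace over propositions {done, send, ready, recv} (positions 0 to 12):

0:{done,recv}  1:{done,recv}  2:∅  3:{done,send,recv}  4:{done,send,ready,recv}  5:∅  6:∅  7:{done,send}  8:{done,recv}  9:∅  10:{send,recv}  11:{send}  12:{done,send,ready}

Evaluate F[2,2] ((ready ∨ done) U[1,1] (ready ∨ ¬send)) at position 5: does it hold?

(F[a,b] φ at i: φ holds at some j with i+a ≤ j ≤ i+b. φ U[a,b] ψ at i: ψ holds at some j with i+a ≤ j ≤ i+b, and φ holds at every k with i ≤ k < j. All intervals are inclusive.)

Check ((ready ∨ done) U[1,1] (ready ∨ ¬send)) at each j in [7,7]:
  j=7: holds
Found at j=7 → formula holds.

True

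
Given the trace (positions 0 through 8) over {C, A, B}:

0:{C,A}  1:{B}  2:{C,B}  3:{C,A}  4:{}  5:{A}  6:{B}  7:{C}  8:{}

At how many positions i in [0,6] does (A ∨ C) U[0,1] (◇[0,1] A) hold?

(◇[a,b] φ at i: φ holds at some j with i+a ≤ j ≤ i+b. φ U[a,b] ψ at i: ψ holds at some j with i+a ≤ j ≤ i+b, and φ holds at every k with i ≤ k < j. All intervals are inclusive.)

Evaluate at each i in [0,6]:
  i=0: ✓ (rhs at j=0)
  i=1: ✗ (lhs fails at k=1 before rhs at j=2)
  i=2: ✓ (rhs at j=2)
  i=3: ✓ (rhs at j=3)
  i=4: ✓ (rhs at j=4)
  i=5: ✓ (rhs at j=5)
  i=6: ✗ (no rhs in [6,7])
Positions where it holds: {0, 2, 3, 4, 5} → 5.

5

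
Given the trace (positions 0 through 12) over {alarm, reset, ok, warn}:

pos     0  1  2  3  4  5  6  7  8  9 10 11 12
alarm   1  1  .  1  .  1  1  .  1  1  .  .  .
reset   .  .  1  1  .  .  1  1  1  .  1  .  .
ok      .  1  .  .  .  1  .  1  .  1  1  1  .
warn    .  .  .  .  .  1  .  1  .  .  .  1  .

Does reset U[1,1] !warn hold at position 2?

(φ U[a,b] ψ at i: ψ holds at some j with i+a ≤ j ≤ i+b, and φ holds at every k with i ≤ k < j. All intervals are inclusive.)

True

Need some j in [3,3] with !warn, and reset at every k in [2,j-1].
  j=3: !warn holds; reset holds at every k in [2,2] → satisfied.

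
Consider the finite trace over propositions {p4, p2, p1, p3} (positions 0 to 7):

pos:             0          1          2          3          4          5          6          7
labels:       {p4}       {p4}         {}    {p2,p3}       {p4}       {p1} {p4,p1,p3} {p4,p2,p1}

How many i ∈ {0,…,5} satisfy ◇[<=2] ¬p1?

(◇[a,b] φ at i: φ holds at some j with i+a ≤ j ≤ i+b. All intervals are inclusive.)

5

Evaluate at each i in [0,5]:
  i=0: ✓ (witness j=0)
  i=1: ✓ (witness j=1)
  i=2: ✓ (witness j=2)
  i=3: ✓ (witness j=3)
  i=4: ✓ (witness j=4)
  i=5: ✗ (none in [5,7])
Positions where it holds: {0, 1, 2, 3, 4} → 5.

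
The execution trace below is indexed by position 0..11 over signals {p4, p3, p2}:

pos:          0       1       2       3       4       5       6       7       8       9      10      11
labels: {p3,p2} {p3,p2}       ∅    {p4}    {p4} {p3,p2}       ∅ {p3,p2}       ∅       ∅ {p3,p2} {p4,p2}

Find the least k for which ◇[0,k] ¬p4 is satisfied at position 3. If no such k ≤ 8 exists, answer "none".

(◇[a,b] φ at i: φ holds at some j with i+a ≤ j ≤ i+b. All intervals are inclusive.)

2

Scan j = 3,4,… for ¬p4:
  j=3: fails
  j=4: fails
  j=5: holds
First hit at j=5, so smallest k = 5-3 = 2.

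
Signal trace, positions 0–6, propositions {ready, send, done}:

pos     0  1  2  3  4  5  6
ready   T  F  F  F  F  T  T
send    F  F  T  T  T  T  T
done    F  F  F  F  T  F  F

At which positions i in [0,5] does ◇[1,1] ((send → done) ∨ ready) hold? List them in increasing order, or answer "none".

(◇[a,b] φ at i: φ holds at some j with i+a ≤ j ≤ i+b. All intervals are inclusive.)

0, 3, 4, 5

Evaluate at each i in [0,5]:
  i=0: ✓ (witness j=1)
  i=1: ✗ (none in [2,2])
  i=2: ✗ (none in [3,3])
  i=3: ✓ (witness j=4)
  i=4: ✓ (witness j=5)
  i=5: ✓ (witness j=6)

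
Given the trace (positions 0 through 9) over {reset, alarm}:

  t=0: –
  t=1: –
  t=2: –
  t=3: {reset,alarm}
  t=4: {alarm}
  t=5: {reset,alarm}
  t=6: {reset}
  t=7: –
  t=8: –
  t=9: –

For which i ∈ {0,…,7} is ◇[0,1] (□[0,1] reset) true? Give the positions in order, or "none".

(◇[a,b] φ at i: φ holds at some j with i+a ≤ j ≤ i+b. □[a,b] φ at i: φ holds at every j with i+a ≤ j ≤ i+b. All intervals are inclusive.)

4, 5

Evaluate at each i in [0,7]:
  i=0: ✗ (none in [0,1])
  i=1: ✗ (none in [1,2])
  i=2: ✗ (none in [2,3])
  i=3: ✗ (none in [3,4])
  i=4: ✓ (witness j=5)
  i=5: ✓ (witness j=5)
  i=6: ✗ (none in [6,7])
  i=7: ✗ (none in [7,8])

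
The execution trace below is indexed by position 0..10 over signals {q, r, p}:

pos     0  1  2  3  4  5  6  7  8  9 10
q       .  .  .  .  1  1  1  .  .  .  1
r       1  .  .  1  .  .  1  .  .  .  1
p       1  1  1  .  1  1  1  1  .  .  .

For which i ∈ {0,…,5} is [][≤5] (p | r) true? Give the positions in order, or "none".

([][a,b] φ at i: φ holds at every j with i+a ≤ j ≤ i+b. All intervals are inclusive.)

Evaluate at each i in [0,5]:
  i=0: ✓ (all of [0,5])
  i=1: ✓ (all of [1,6])
  i=2: ✓ (all of [2,7])
  i=3: ✗ (fails at j=8)
  i=4: ✗ (fails at j=8)
  i=5: ✗ (fails at j=8)

0, 1, 2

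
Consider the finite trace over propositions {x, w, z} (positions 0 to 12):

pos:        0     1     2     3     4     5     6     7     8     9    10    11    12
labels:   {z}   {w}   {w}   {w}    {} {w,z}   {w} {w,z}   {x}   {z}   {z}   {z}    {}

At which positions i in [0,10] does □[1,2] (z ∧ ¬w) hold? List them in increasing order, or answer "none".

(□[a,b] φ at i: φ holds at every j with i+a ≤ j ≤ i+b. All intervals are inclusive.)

8, 9

Evaluate at each i in [0,10]:
  i=0: ✗ (fails at j=1)
  i=1: ✗ (fails at j=2)
  i=2: ✗ (fails at j=3)
  i=3: ✗ (fails at j=4)
  i=4: ✗ (fails at j=5)
  i=5: ✗ (fails at j=6)
  i=6: ✗ (fails at j=7)
  i=7: ✗ (fails at j=8)
  i=8: ✓ (all of [9,10])
  i=9: ✓ (all of [10,11])
  i=10: ✗ (fails at j=12)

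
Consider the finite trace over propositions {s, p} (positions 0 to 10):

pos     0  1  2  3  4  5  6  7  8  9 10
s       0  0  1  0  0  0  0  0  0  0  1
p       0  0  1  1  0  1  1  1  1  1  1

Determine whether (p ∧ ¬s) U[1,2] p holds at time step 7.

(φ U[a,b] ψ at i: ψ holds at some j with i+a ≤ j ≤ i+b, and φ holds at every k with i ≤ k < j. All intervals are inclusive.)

True

Need some j in [8,9] with p, and (p ∧ ¬s) at every k in [7,j-1].
  j=8: p holds; (p ∧ ¬s) holds at every k in [7,7] → satisfied.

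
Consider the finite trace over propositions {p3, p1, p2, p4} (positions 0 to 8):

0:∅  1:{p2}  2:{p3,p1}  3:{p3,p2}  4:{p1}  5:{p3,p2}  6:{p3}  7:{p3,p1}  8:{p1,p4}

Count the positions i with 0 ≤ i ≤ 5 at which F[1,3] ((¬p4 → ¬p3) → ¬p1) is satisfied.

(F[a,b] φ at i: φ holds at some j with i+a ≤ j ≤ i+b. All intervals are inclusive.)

6

Evaluate at each i in [0,5]:
  i=0: ✓ (witness j=1)
  i=1: ✓ (witness j=2)
  i=2: ✓ (witness j=3)
  i=3: ✓ (witness j=5)
  i=4: ✓ (witness j=5)
  i=5: ✓ (witness j=6)
Positions where it holds: {0, 1, 2, 3, 4, 5} → 6.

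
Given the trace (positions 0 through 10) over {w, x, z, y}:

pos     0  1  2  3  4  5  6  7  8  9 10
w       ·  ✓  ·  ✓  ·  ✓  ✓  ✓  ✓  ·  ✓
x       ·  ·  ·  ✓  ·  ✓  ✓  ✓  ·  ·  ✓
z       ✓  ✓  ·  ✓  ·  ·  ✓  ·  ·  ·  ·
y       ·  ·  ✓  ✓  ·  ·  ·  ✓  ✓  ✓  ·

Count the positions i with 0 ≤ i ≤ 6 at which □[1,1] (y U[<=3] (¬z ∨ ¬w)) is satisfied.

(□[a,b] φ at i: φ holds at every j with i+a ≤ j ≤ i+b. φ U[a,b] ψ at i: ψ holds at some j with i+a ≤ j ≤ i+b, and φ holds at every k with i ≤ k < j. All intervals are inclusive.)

Evaluate at each i in [0,6]:
  i=0: ✗ (fails at j=1)
  i=1: ✓ (all of [2,2])
  i=2: ✓ (all of [3,3])
  i=3: ✓ (all of [4,4])
  i=4: ✓ (all of [5,5])
  i=5: ✗ (fails at j=6)
  i=6: ✓ (all of [7,7])
Positions where it holds: {1, 2, 3, 4, 6} → 5.

5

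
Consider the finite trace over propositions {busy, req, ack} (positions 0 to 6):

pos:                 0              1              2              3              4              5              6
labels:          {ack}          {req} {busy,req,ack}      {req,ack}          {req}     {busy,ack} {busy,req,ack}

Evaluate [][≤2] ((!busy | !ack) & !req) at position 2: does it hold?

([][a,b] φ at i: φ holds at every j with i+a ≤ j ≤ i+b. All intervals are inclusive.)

Check ((!busy | !ack) & !req) at every j in [2,4]:
  j=2: false
  j=3: false
  j=4: false
Fails at j=2 → formula fails.

No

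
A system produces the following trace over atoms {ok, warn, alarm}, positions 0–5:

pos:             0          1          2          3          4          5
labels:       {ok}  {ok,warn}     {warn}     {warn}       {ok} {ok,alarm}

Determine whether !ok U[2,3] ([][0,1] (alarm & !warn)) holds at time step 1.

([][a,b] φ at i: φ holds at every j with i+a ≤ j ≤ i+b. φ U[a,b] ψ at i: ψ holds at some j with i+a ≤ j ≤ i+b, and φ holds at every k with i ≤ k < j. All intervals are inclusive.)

False

Need some j in [3,4] with [][0,1] (alarm & !warn), and !ok at every k in [1,j-1].
  j=3: [][0,1] (alarm & !warn) — fails at 3.
  j=4: [][0,1] (alarm & !warn) — fails at 4.
No j in the window works → until fails.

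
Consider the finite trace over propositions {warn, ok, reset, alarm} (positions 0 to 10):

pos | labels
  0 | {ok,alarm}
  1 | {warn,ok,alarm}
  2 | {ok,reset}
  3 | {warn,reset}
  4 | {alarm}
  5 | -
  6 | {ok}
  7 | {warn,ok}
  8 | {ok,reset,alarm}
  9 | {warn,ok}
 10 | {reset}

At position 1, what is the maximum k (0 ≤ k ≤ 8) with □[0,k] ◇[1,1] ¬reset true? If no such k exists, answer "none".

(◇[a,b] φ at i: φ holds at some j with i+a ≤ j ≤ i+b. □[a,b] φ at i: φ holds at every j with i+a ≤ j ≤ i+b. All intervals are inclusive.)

none

◇[1,1] ¬reset must hold from j=1 onward; find where it first fails.
  j=1: fails → no k works.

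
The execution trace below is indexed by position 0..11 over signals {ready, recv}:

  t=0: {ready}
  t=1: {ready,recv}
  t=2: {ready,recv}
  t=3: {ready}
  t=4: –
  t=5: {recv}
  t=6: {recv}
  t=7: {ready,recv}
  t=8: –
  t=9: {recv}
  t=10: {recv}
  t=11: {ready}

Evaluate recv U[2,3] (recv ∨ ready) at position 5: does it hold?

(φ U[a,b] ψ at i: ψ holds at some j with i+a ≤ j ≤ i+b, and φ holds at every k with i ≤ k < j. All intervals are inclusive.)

Yes

Need some j in [7,8] with (recv ∨ ready), and recv at every k in [5,j-1].
  j=7: (recv ∨ ready) holds; recv holds at every k in [5,6] → satisfied.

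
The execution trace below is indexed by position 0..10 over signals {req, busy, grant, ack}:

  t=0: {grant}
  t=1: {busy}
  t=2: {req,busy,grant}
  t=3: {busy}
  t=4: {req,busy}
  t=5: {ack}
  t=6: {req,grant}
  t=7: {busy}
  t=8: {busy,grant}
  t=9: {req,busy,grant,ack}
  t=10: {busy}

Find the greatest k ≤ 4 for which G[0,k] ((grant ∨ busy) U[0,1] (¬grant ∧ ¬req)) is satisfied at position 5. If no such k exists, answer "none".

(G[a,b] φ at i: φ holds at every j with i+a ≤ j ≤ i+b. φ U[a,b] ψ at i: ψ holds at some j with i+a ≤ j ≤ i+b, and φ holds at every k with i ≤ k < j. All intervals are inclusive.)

2

((grant ∨ busy) U[0,1] (¬grant ∧ ¬req)) must hold from j=5 onward; find where it first fails.
  j=5: holds
  j=6: holds
  j=7: holds
  j=8: fails
Holds on [5,7], so largest k = 2.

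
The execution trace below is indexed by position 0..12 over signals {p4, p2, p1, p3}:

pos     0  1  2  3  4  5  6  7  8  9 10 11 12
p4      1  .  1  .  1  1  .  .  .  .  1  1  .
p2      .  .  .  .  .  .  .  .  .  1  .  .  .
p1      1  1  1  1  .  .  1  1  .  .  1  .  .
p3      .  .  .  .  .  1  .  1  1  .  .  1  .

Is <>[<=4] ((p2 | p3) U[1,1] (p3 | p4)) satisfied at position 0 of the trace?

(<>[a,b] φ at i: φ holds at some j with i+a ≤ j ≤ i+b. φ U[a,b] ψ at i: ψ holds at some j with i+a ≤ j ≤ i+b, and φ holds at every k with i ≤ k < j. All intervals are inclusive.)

False

Check ((p2 | p3) U[1,1] (p3 | p4)) at each j in [0,4]:
  j=0: fails
  j=1: fails
  j=2: fails
  j=3: fails
  j=4: fails
No position in the window satisfies it → formula fails.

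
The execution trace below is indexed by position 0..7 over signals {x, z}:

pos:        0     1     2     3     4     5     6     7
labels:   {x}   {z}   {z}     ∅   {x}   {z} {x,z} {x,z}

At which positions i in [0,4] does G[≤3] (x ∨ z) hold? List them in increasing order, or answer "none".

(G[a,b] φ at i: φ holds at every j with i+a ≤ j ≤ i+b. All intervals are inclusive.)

4

Evaluate at each i in [0,4]:
  i=0: ✗ (fails at j=3)
  i=1: ✗ (fails at j=3)
  i=2: ✗ (fails at j=3)
  i=3: ✗ (fails at j=3)
  i=4: ✓ (all of [4,7])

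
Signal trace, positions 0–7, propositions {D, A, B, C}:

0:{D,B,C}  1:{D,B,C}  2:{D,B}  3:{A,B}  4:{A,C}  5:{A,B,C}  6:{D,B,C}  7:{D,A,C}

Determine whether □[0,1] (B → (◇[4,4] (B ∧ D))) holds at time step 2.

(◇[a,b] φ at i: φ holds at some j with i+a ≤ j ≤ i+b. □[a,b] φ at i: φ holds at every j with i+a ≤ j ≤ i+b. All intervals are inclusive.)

No

Check (B → (◇[4,4] (B ∧ D))) at every j in [2,3]:
  j=2: antecedent true; consequent holds (witness at 6) → ✓
  j=3: antecedent true; consequent fails (none in [7,7]) → ✗
Fails at j=3 → formula fails.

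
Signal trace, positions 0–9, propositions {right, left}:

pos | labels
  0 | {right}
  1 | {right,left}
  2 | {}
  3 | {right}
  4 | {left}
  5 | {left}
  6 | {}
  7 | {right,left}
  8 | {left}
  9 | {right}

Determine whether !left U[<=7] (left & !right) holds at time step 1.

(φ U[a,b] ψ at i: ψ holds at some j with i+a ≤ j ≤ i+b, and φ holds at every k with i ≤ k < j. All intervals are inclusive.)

Need some j in [1,8] with (left & !right), and !left at every k in [1,j-1].
  j=1: (left & !right) false.
  j=2: (left & !right) false.
  j=3: (left & !right) false.
  j=4: (left & !right) holds, but !left fails at k=1 → not this j.
  j=5: (left & !right) holds, but !left fails at k=1 → not this j.
  j=6: (left & !right) false.
  j=7: (left & !right) false.
  j=8: (left & !right) holds, but !left fails at k=1 → not this j.
No j in the window works → until fails.

Does not hold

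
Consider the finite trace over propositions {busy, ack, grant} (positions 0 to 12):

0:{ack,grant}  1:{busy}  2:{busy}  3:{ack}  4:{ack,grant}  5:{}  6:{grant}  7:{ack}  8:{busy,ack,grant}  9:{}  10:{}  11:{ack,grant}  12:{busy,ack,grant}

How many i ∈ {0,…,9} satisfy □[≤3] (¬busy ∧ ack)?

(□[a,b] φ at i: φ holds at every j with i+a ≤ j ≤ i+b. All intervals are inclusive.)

Evaluate at each i in [0,9]:
  i=0: ✗ (fails at j=1)
  i=1: ✗ (fails at j=1)
  i=2: ✗ (fails at j=2)
  i=3: ✗ (fails at j=5)
  i=4: ✗ (fails at j=5)
  i=5: ✗ (fails at j=5)
  i=6: ✗ (fails at j=6)
  i=7: ✗ (fails at j=8)
  i=8: ✗ (fails at j=8)
  i=9: ✗ (fails at j=9)
Positions where it holds: {} → 0.

0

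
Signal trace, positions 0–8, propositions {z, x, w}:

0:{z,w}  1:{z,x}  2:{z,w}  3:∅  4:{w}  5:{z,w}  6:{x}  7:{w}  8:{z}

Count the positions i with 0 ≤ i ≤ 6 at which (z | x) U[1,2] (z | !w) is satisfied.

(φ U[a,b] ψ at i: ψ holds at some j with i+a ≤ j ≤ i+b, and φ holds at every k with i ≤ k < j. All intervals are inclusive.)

4

Evaluate at each i in [0,6]:
  i=0: ✓ (rhs at j=1; lhs holds on [0,0])
  i=1: ✓ (rhs at j=2; lhs holds on [1,1])
  i=2: ✓ (rhs at j=3; lhs holds on [2,2])
  i=3: ✗ (lhs fails at k=3 before rhs at j=5)
  i=4: ✗ (lhs fails at k=4 before rhs at j=5)
  i=5: ✓ (rhs at j=6; lhs holds on [5,5])
  i=6: ✗ (lhs fails at k=7 before rhs at j=8)
Positions where it holds: {0, 1, 2, 5} → 4.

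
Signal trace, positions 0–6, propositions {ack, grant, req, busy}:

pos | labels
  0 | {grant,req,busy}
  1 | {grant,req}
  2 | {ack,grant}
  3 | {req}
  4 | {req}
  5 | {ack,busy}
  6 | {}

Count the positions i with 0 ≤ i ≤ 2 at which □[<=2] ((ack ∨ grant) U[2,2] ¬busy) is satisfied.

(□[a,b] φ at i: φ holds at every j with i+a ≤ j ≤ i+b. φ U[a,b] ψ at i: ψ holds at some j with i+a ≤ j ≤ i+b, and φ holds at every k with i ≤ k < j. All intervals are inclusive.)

Evaluate at each i in [0,2]:
  i=0: ✗ (fails at j=2)
  i=1: ✗ (fails at j=2)
  i=2: ✗ (fails at j=2)
Positions where it holds: {} → 0.

0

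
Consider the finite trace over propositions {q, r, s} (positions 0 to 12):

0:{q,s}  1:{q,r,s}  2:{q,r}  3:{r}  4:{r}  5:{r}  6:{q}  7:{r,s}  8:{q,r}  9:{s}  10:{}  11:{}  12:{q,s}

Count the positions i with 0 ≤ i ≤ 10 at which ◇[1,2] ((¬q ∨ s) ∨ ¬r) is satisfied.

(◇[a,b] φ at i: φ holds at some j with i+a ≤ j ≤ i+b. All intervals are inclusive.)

11

Evaluate at each i in [0,10]:
  i=0: ✓ (witness j=1)
  i=1: ✓ (witness j=3)
  i=2: ✓ (witness j=3)
  i=3: ✓ (witness j=4)
  i=4: ✓ (witness j=5)
  i=5: ✓ (witness j=6)
  i=6: ✓ (witness j=7)
  i=7: ✓ (witness j=9)
  i=8: ✓ (witness j=9)
  i=9: ✓ (witness j=10)
  i=10: ✓ (witness j=11)
Positions where it holds: {0, 1, 2, 3, 4, 5, 6, 7, 8, 9, 10} → 11.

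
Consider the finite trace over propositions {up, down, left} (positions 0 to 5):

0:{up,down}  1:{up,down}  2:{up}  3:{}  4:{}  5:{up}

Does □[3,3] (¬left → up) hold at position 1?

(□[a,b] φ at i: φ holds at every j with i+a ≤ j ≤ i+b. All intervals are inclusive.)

Check (¬left → up) at every j in [4,4]:
  j=4: antecedent true; consequent false → ✗
Fails at j=4 → formula fails.

No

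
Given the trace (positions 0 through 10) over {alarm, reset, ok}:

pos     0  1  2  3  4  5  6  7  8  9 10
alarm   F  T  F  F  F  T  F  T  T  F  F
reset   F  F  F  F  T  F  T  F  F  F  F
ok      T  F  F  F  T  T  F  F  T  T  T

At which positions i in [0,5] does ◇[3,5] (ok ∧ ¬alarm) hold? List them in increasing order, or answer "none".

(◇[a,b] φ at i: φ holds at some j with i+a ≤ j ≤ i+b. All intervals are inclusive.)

Evaluate at each i in [0,5]:
  i=0: ✓ (witness j=4)
  i=1: ✓ (witness j=4)
  i=2: ✗ (none in [5,7])
  i=3: ✗ (none in [6,8])
  i=4: ✓ (witness j=9)
  i=5: ✓ (witness j=9)

0, 1, 4, 5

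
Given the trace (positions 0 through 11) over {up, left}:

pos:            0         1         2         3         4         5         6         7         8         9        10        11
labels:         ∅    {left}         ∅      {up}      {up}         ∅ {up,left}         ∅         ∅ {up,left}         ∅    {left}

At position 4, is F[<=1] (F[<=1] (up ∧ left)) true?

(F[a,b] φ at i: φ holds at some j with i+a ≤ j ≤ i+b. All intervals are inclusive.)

True

Check F[<=1] (up ∧ left) at each j in [4,5]:
  j=4: fails (none in [4,5])
  j=5: holds (witness at 6)
Found at j=5 → formula holds.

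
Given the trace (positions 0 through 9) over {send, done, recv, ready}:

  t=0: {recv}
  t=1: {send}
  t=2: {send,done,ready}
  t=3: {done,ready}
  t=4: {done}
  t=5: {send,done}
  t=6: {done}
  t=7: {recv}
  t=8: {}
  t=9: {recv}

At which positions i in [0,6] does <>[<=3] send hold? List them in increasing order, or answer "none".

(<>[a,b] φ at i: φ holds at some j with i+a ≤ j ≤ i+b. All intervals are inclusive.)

0, 1, 2, 3, 4, 5

Evaluate at each i in [0,6]:
  i=0: ✓ (witness j=1)
  i=1: ✓ (witness j=1)
  i=2: ✓ (witness j=2)
  i=3: ✓ (witness j=5)
  i=4: ✓ (witness j=5)
  i=5: ✓ (witness j=5)
  i=6: ✗ (none in [6,9])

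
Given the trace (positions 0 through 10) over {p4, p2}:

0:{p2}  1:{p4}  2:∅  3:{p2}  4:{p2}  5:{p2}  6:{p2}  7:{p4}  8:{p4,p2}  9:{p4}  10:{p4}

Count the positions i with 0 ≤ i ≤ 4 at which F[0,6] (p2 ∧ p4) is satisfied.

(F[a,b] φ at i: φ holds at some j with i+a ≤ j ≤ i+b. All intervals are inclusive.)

Evaluate at each i in [0,4]:
  i=0: ✗ (none in [0,6])
  i=1: ✗ (none in [1,7])
  i=2: ✓ (witness j=8)
  i=3: ✓ (witness j=8)
  i=4: ✓ (witness j=8)
Positions where it holds: {2, 3, 4} → 3.

3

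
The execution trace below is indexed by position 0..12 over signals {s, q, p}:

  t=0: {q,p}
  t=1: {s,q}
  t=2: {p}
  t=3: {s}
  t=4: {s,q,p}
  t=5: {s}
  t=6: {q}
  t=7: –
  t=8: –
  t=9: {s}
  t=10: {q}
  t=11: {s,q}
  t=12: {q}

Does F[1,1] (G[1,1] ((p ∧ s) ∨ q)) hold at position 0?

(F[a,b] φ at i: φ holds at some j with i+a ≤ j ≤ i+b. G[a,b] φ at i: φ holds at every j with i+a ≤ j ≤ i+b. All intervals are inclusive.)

Check G[1,1] ((p ∧ s) ∨ q) at each j in [1,1]:
  j=1: fails at 2
No position in the window satisfies it → formula fails.

No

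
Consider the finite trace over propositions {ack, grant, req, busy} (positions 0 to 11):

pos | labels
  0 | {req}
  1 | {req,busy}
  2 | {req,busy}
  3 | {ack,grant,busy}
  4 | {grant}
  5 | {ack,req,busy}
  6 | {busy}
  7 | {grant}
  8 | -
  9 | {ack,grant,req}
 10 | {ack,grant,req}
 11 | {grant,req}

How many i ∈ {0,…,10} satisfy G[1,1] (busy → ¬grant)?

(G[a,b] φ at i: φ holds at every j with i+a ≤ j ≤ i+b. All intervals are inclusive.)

Evaluate at each i in [0,10]:
  i=0: ✓ (all of [1,1])
  i=1: ✓ (all of [2,2])
  i=2: ✗ (fails at j=3)
  i=3: ✓ (all of [4,4])
  i=4: ✓ (all of [5,5])
  i=5: ✓ (all of [6,6])
  i=6: ✓ (all of [7,7])
  i=7: ✓ (all of [8,8])
  i=8: ✓ (all of [9,9])
  i=9: ✓ (all of [10,10])
  i=10: ✓ (all of [11,11])
Positions where it holds: {0, 1, 3, 4, 5, 6, 7, 8, 9, 10} → 10.

10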